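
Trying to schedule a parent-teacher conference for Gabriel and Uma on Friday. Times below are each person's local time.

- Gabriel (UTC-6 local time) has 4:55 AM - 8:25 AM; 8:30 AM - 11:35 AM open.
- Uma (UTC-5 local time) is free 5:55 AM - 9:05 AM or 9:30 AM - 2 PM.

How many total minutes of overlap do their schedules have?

Gabriel in UTC: 10:55-14:25, 14:30-17:35 (add 6h to convert from UTC-6).
Uma in UTC: 10:55-14:05, 14:30-19:00 (add 5h to convert from UTC-5).
Gabriel ∩ Uma: 10:55-14:05, 14:30-17:35.
Summing the common windows: 190 + 185 = 375 minutes.

375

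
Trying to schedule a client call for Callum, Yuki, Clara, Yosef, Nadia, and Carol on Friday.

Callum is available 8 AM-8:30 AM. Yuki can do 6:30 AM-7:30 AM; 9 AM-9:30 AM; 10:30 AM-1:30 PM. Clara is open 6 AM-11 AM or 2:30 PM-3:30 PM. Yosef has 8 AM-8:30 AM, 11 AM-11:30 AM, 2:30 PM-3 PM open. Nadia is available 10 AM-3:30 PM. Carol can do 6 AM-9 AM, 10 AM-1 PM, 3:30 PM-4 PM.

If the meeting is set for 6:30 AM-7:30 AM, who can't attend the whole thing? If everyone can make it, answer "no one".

Callum: not fully free for 06:30-07:30. Yuki: free for 06:30-07:30. Clara: free for 06:30-07:30. Yosef: not fully free for 06:30-07:30. Nadia: not fully free for 06:30-07:30. Carol: free for 06:30-07:30.

Callum, Nadia, Yosef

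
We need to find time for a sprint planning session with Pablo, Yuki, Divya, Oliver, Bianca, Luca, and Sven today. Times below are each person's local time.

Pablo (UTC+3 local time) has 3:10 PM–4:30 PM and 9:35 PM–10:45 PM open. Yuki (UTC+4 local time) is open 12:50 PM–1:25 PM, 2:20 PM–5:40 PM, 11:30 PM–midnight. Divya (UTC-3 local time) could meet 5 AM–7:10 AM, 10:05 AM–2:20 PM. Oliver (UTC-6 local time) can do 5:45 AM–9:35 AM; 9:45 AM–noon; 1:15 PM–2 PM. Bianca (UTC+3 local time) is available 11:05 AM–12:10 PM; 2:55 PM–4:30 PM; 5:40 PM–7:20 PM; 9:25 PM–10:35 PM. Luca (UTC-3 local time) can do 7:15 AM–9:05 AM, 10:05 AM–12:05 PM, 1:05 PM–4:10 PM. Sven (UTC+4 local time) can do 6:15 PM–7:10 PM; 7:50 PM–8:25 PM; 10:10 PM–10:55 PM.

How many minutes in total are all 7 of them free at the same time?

Pablo in UTC: 12:10-13:30, 18:35-19:45 (subtract 3h to convert from UTC+3).
Yuki in UTC: 08:50-09:25, 10:20-13:40, 19:30-20:00 (subtract 4h to convert from UTC+4).
Divya in UTC: 08:00-10:10, 13:05-17:20 (add 3h to convert from UTC-3).
Oliver in UTC: 11:45-15:35, 15:45-18:00, 19:15-20:00 (add 6h to convert from UTC-6).
Bianca in UTC: 08:05-09:10, 11:55-13:30, 14:40-16:20, 18:25-19:35 (subtract 3h to convert from UTC+3).
Luca in UTC: 10:15-12:05, 13:05-15:05, 16:05-19:10 (add 3h to convert from UTC-3).
Sven in UTC: 14:15-15:10, 15:50-16:25, 18:10-18:55 (subtract 4h to convert from UTC+4).
Pablo ∩ Yuki: 12:10-13:30, 19:30-19:45.
Pablo ∩ Yuki ∩ Divya: 13:05-13:30.
Pablo ∩ Yuki ∩ Divya ∩ Oliver: 13:05-13:30.
Pablo ∩ Yuki ∩ Divya ∩ Oliver ∩ Bianca: 13:05-13:30.
Pablo ∩ Yuki ∩ Divya ∩ Oliver ∩ Bianca ∩ Luca: 13:05-13:30.
Pablo ∩ Yuki ∩ Divya ∩ Oliver ∩ Bianca ∩ Luca ∩ Sven: ∅.
There is no time when everyone is free.
There is no common window, so the total is 0 minutes.

0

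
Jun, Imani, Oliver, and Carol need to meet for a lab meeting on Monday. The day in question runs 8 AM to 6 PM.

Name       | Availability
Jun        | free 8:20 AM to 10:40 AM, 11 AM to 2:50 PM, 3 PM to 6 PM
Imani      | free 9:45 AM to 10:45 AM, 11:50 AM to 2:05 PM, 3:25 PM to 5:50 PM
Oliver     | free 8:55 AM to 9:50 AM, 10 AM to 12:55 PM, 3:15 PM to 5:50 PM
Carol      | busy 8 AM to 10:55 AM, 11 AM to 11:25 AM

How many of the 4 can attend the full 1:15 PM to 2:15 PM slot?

Jun free: 08:20-10:40, 11:00-14:50, 15:00-18:00.
Imani free: 09:45-10:45, 11:50-14:05, 15:25-17:50.
Oliver free: 08:55-09:50, 10:00-12:55, 15:15-17:50.
Carol free: 10:55-11:00, 11:25-18:00 (invert busy blocks within the working day).
Jun and Carol can make the full 13:15-14:15 slot — that's 2.

2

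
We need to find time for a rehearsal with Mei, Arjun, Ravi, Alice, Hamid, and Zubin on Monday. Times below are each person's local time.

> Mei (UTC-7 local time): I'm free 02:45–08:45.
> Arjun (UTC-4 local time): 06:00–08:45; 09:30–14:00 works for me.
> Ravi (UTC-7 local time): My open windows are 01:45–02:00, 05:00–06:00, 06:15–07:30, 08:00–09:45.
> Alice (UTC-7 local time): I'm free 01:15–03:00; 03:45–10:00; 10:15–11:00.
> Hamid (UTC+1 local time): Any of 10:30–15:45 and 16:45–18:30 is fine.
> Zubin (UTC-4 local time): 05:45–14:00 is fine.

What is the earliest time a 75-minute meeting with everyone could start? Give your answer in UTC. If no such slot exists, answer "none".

none

Mei in UTC: 09:45-15:45 (add 7h to convert from UTC-7).
Arjun in UTC: 10:00-12:45, 13:30-18:00 (add 4h to convert from UTC-4).
Ravi in UTC: 08:45-09:00, 12:00-13:00, 13:15-14:30, 15:00-16:45 (add 7h to convert from UTC-7).
Alice in UTC: 08:15-10:00, 10:45-17:00, 17:15-18:00 (add 7h to convert from UTC-7).
Hamid in UTC: 09:30-14:45, 15:45-17:30 (subtract 1h to convert from UTC+1).
Zubin in UTC: 09:45-18:00 (add 4h to convert from UTC-4).
Mei ∩ Arjun: 10:00-12:45, 13:30-15:45.
Mei ∩ Arjun ∩ Ravi: 12:00-12:45, 13:30-14:30, 15:00-15:45.
Mei ∩ Arjun ∩ Ravi ∩ Alice: 12:00-12:45, 13:30-14:30, 15:00-15:45.
Mei ∩ Arjun ∩ Ravi ∩ Alice ∩ Hamid: 12:00-12:45, 13:30-14:30.
Mei ∩ Arjun ∩ Ravi ∩ Alice ∩ Hamid ∩ Zubin: 12:00-12:45, 13:30-14:30.
Those are the intersection windows.
No common window is at least 75 minutes long.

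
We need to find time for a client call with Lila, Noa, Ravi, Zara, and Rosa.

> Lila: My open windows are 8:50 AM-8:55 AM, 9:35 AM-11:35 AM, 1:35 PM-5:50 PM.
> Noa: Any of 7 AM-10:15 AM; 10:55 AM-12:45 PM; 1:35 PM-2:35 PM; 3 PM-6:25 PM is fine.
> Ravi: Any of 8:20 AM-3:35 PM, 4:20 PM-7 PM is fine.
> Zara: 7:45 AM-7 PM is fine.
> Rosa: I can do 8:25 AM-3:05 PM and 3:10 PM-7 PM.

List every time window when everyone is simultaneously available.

08:50-08:55, 09:35-10:15, 10:55-11:35, 13:35-14:35, 15:00-15:05, 15:10-15:35, 16:20-17:50

Lila ∩ Noa: 08:50-08:55, 09:35-10:15, 10:55-11:35, 13:35-14:35, 15:00-17:50.
Lila ∩ Noa ∩ Ravi: 08:50-08:55, 09:35-10:15, 10:55-11:35, 13:35-14:35, 15:00-15:35, 16:20-17:50.
Lila ∩ Noa ∩ Ravi ∩ Zara: 08:50-08:55, 09:35-10:15, 10:55-11:35, 13:35-14:35, 15:00-15:35, 16:20-17:50.
Lila ∩ Noa ∩ Ravi ∩ Zara ∩ Rosa: 08:50-08:55, 09:35-10:15, 10:55-11:35, 13:35-14:35, 15:00-15:05, 15:10-15:35, 16:20-17:50.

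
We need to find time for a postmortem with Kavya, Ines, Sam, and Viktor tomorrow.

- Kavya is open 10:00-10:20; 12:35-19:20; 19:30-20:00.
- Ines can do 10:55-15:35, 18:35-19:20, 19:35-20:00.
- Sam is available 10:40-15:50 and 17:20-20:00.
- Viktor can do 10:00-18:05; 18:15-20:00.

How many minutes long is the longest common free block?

Kavya ∩ Ines: 12:35-15:35, 18:35-19:20, 19:35-20:00.
Kavya ∩ Ines ∩ Sam: 12:35-15:35, 18:35-19:20, 19:35-20:00.
Kavya ∩ Ines ∩ Sam ∩ Viktor: 12:35-15:35, 18:35-19:20, 19:35-20:00.
The longest is 12:35-15:35 at 180 minutes.

180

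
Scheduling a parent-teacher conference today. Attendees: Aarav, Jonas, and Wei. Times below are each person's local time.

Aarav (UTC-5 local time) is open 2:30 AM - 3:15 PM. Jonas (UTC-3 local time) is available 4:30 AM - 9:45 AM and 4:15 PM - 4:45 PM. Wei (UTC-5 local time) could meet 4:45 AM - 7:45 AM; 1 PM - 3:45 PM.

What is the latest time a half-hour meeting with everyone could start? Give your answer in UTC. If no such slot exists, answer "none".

19:15

Aarav in UTC: 07:30-20:15 (add 5h to convert from UTC-5).
Jonas in UTC: 07:30-12:45, 19:15-19:45 (add 3h to convert from UTC-3).
Wei in UTC: 09:45-12:45, 18:00-20:45 (add 5h to convert from UTC-5).
Aarav ∩ Jonas: 07:30-12:45, 19:15-19:45.
Aarav ∩ Jonas ∩ Wei: 09:45-12:45, 19:15-19:45.
The last common window of at least 30 minutes is 19:15-19:45; a 30-minute meeting can start as late as 19:15 and still end by 19:45.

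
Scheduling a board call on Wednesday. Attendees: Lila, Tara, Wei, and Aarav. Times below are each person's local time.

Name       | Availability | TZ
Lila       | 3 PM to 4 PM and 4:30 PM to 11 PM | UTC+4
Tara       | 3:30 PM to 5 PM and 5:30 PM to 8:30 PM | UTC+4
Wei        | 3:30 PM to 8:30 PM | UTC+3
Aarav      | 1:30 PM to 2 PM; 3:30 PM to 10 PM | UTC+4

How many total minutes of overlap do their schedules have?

Lila in UTC: 11:00-12:00, 12:30-19:00 (subtract 4h to convert from UTC+4).
Tara in UTC: 11:30-13:00, 13:30-16:30 (subtract 4h to convert from UTC+4).
Wei in UTC: 12:30-17:30 (subtract 3h to convert from UTC+3).
Aarav in UTC: 09:30-10:00, 11:30-18:00 (subtract 4h to convert from UTC+4).
Lila ∩ Tara: 11:30-12:00, 12:30-13:00, 13:30-16:30.
Lila ∩ Tara ∩ Wei: 12:30-13:00, 13:30-16:30.
Lila ∩ Tara ∩ Wei ∩ Aarav: 12:30-13:00, 13:30-16:30.
Those are the intersection windows.
Summing the common windows: 30 + 180 = 210 minutes.

210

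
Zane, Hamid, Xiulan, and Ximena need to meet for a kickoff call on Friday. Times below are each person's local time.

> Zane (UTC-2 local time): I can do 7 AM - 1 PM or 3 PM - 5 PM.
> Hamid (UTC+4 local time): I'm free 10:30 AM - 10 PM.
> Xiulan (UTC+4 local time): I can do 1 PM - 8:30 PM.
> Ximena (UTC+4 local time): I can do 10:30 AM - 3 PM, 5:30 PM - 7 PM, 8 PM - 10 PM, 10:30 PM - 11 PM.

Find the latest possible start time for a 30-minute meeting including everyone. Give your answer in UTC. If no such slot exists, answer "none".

14:30

Zane in UTC: 09:00-15:00, 17:00-19:00 (add 2h to convert from UTC-2).
Hamid in UTC: 06:30-18:00 (subtract 4h to convert from UTC+4).
Xiulan in UTC: 09:00-16:30 (subtract 4h to convert from UTC+4).
Ximena in UTC: 06:30-11:00, 13:30-15:00, 16:00-18:00, 18:30-19:00 (subtract 4h to convert from UTC+4).
Zane ∩ Hamid: 09:00-15:00, 17:00-18:00.
Zane ∩ Hamid ∩ Xiulan: 09:00-15:00.
Zane ∩ Hamid ∩ Xiulan ∩ Ximena: 09:00-11:00, 13:30-15:00.
The last common window of at least 30 minutes is 13:30-15:00; a 30-minute meeting can start as late as 14:30 and still end by 15:00.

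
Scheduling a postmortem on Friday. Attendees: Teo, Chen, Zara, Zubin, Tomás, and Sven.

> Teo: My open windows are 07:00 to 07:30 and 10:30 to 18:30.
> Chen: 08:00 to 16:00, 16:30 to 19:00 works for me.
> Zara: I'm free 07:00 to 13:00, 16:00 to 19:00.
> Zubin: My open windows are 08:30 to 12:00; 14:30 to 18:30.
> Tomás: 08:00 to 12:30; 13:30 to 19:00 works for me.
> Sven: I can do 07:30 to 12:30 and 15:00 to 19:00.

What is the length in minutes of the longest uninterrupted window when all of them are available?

Teo ∩ Chen: 10:30-16:00, 16:30-18:30.
Teo ∩ Chen ∩ Zara: 10:30-13:00, 16:30-18:30.
Teo ∩ Chen ∩ Zara ∩ Zubin: 10:30-12:00, 16:30-18:30.
Teo ∩ Chen ∩ Zara ∩ Zubin ∩ Tomás: 10:30-12:00, 16:30-18:30.
Teo ∩ Chen ∩ Zara ∩ Zubin ∩ Tomás ∩ Sven: 10:30-12:00, 16:30-18:30.
Those are the intersection windows.
The longest is 16:30-18:30 at 120 minutes.

120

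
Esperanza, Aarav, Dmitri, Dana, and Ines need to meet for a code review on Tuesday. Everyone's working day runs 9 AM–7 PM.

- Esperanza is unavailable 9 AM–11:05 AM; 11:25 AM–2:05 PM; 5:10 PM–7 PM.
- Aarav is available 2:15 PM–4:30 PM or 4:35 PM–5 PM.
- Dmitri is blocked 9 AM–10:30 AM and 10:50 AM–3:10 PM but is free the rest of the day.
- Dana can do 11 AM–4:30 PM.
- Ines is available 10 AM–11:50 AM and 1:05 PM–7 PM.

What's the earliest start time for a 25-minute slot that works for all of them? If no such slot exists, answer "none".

Esperanza free: 11:05-11:25, 14:05-17:10 (invert busy blocks within the working day).
Aarav free: 14:15-16:30, 16:35-17:00.
Dmitri free: 10:30-10:50, 15:10-19:00 (invert busy blocks within the working day).
Dana free: 11:00-16:30.
Ines free: 10:00-11:50, 13:05-19:00.
Esperanza ∩ Aarav: 14:15-16:30, 16:35-17:00.
Esperanza ∩ Aarav ∩ Dmitri: 15:10-16:30, 16:35-17:00.
Esperanza ∩ Aarav ∩ Dmitri ∩ Dana: 15:10-16:30.
Esperanza ∩ Aarav ∩ Dmitri ∩ Dana ∩ Ines: 15:10-16:30.
The first common window of at least 25 minutes is 15:10-16:30, so the earliest start is 15:10.

15:10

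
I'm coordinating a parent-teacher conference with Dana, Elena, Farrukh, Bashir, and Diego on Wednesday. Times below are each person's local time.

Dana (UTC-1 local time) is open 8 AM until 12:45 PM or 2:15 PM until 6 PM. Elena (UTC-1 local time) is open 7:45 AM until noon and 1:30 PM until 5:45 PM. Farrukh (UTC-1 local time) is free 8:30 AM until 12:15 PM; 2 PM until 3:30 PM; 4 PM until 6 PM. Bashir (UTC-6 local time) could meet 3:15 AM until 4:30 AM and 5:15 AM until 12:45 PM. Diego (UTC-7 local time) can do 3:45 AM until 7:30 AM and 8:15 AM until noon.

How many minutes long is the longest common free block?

105

Dana in UTC: 09:00-13:45, 15:15-19:00 (add 1h to convert from UTC-1).
Elena in UTC: 08:45-13:00, 14:30-18:45 (add 1h to convert from UTC-1).
Farrukh in UTC: 09:30-13:15, 15:00-16:30, 17:00-19:00 (add 1h to convert from UTC-1).
Bashir in UTC: 09:15-10:30, 11:15-18:45 (add 6h to convert from UTC-6).
Diego in UTC: 10:45-14:30, 15:15-19:00 (add 7h to convert from UTC-7).
Dana ∩ Elena: 09:00-13:00, 15:15-18:45.
Dana ∩ Elena ∩ Farrukh: 09:30-13:00, 15:15-16:30, 17:00-18:45.
Dana ∩ Elena ∩ Farrukh ∩ Bashir: 09:30-10:30, 11:15-13:00, 15:15-16:30, 17:00-18:45.
Dana ∩ Elena ∩ Farrukh ∩ Bashir ∩ Diego: 11:15-13:00, 15:15-16:30, 17:00-18:45.
The longest is 11:15-13:00 at 105 minutes.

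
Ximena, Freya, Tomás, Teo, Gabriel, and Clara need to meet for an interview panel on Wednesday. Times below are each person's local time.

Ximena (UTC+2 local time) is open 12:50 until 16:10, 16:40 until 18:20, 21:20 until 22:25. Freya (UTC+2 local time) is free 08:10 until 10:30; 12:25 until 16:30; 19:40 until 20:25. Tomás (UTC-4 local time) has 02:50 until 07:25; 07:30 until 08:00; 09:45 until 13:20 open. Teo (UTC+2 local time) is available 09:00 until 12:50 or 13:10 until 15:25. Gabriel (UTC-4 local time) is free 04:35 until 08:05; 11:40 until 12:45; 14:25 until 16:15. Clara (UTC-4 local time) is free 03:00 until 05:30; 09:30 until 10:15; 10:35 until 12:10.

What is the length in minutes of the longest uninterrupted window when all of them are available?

0

Ximena in UTC: 10:50-14:10, 14:40-16:20, 19:20-20:25 (subtract 2h to convert from UTC+2).
Freya in UTC: 06:10-08:30, 10:25-14:30, 17:40-18:25 (subtract 2h to convert from UTC+2).
Tomás in UTC: 06:50-11:25, 11:30-12:00, 13:45-17:20 (add 4h to convert from UTC-4).
Teo in UTC: 07:00-10:50, 11:10-13:25 (subtract 2h to convert from UTC+2).
Gabriel in UTC: 08:35-12:05, 15:40-16:45, 18:25-20:15 (add 4h to convert from UTC-4).
Clara in UTC: 07:00-09:30, 13:30-14:15, 14:35-16:10 (add 4h to convert from UTC-4).
Ximena ∩ Freya: 10:50-14:10.
Ximena ∩ Freya ∩ Tomás: 10:50-11:25, 11:30-12:00, 13:45-14:10.
Ximena ∩ Freya ∩ Tomás ∩ Teo: 11:10-11:25, 11:30-12:00.
Ximena ∩ Freya ∩ Tomás ∩ Teo ∩ Gabriel: 11:10-11:25, 11:30-12:00.
Ximena ∩ Freya ∩ Tomás ∩ Teo ∩ Gabriel ∩ Clara: ∅.
There is no time when everyone is free.
No common window exists, so the longest block is 0 minutes.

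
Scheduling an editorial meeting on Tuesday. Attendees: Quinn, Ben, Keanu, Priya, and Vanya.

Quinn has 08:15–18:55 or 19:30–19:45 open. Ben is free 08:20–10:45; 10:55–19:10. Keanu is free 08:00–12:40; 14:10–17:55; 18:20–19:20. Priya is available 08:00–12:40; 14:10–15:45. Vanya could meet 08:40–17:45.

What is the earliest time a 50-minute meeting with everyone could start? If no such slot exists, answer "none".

08:40

Quinn ∩ Ben: 08:20-10:45, 10:55-18:55.
Quinn ∩ Ben ∩ Keanu: 08:20-10:45, 10:55-12:40, 14:10-17:55, 18:20-18:55.
Quinn ∩ Ben ∩ Keanu ∩ Priya: 08:20-10:45, 10:55-12:40, 14:10-15:45.
Quinn ∩ Ben ∩ Keanu ∩ Priya ∩ Vanya: 08:40-10:45, 10:55-12:40, 14:10-15:45.
Those are the intersection windows.
The first common window of at least 50 minutes is 08:40-10:45, so the earliest start is 08:40.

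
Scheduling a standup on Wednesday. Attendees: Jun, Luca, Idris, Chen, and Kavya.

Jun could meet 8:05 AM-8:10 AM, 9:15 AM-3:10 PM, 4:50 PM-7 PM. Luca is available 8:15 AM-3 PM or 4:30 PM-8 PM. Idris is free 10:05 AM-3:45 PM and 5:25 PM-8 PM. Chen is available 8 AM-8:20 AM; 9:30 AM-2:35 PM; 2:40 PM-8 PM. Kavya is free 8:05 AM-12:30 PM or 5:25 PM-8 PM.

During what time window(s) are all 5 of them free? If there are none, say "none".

Jun ∩ Luca: 09:15-15:00, 16:50-19:00.
Jun ∩ Luca ∩ Idris: 10:05-15:00, 17:25-19:00.
Jun ∩ Luca ∩ Idris ∩ Chen: 10:05-14:35, 14:40-15:00, 17:25-19:00.
Jun ∩ Luca ∩ Idris ∩ Chen ∩ Kavya: 10:05-12:30, 17:25-19:00.
So the common availability across everyone is 10:05-12:30, 17:25-19:00.

10:05-12:30, 17:25-19:00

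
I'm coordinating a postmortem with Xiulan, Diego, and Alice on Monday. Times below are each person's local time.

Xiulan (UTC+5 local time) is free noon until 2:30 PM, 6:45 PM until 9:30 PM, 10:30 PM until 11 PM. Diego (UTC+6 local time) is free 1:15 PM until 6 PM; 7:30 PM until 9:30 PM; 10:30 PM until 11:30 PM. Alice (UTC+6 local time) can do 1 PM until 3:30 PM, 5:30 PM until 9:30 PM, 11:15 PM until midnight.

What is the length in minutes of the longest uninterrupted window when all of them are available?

135

Xiulan in UTC: 07:00-09:30, 13:45-16:30, 17:30-18:00 (subtract 5h to convert from UTC+5).
Diego in UTC: 07:15-12:00, 13:30-15:30, 16:30-17:30 (subtract 6h to convert from UTC+6).
Alice in UTC: 07:00-09:30, 11:30-15:30, 17:15-18:00 (subtract 6h to convert from UTC+6).
Xiulan ∩ Diego: 07:15-09:30, 13:45-15:30.
Xiulan ∩ Diego ∩ Alice: 07:15-09:30, 13:45-15:30.
Those are the intersection windows.
The longest is 07:15-09:30 at 135 minutes.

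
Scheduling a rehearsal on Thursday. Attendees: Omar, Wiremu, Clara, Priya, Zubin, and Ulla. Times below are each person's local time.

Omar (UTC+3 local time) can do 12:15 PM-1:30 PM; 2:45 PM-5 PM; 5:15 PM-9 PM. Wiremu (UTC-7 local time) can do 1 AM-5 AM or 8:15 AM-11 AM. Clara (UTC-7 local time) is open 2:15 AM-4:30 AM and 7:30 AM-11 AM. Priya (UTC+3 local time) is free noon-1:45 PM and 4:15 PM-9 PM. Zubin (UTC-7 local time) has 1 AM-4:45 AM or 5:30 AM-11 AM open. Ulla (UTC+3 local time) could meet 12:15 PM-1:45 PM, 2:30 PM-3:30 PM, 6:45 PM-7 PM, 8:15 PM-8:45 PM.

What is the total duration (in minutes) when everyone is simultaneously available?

120

Omar in UTC: 09:15-10:30, 11:45-14:00, 14:15-18:00 (subtract 3h to convert from UTC+3).
Wiremu in UTC: 08:00-12:00, 15:15-18:00 (add 7h to convert from UTC-7).
Clara in UTC: 09:15-11:30, 14:30-18:00 (add 7h to convert from UTC-7).
Priya in UTC: 09:00-10:45, 13:15-18:00 (subtract 3h to convert from UTC+3).
Zubin in UTC: 08:00-11:45, 12:30-18:00 (add 7h to convert from UTC-7).
Ulla in UTC: 09:15-10:45, 11:30-12:30, 15:45-16:00, 17:15-17:45 (subtract 3h to convert from UTC+3).
Omar ∩ Wiremu: 09:15-10:30, 11:45-12:00, 15:15-18:00.
Omar ∩ Wiremu ∩ Clara: 09:15-10:30, 15:15-18:00.
Omar ∩ Wiremu ∩ Clara ∩ Priya: 09:15-10:30, 15:15-18:00.
Omar ∩ Wiremu ∩ Clara ∩ Priya ∩ Zubin: 09:15-10:30, 15:15-18:00.
Omar ∩ Wiremu ∩ Clara ∩ Priya ∩ Zubin ∩ Ulla: 09:15-10:30, 15:45-16:00, 17:15-17:45.
Those are the intersection windows.
Summing the common windows: 75 + 15 + 30 = 120 minutes.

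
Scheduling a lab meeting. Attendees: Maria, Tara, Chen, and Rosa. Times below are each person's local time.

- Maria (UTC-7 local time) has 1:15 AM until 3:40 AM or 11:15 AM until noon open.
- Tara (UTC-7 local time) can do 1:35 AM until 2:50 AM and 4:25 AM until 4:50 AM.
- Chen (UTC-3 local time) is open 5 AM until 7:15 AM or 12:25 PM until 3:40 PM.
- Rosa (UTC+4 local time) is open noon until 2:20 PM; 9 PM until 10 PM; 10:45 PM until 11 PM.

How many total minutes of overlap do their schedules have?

Maria in UTC: 08:15-10:40, 18:15-19:00 (add 7h to convert from UTC-7).
Tara in UTC: 08:35-09:50, 11:25-11:50 (add 7h to convert from UTC-7).
Chen in UTC: 08:00-10:15, 15:25-18:40 (add 3h to convert from UTC-3).
Rosa in UTC: 08:00-10:20, 17:00-18:00, 18:45-19:00 (subtract 4h to convert from UTC+4).
Maria ∩ Tara: 08:35-09:50.
Maria ∩ Tara ∩ Chen: 08:35-09:50.
Maria ∩ Tara ∩ Chen ∩ Rosa: 08:35-09:50.
That's a single block of 75 minutes.

75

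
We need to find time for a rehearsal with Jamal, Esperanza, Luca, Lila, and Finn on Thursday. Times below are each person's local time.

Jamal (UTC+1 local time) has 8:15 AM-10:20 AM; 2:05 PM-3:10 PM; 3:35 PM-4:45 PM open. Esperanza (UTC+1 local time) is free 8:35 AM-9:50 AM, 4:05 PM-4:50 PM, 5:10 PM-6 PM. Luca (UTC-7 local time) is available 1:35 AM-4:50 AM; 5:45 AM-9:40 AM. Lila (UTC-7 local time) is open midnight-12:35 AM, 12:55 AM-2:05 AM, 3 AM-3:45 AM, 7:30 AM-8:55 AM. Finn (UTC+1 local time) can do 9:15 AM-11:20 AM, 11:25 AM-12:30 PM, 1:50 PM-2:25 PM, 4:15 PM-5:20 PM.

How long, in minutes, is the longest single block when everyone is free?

Jamal in UTC: 07:15-09:20, 13:05-14:10, 14:35-15:45 (subtract 1h to convert from UTC+1).
Esperanza in UTC: 07:35-08:50, 15:05-15:50, 16:10-17:00 (subtract 1h to convert from UTC+1).
Luca in UTC: 08:35-11:50, 12:45-16:40 (add 7h to convert from UTC-7).
Lila in UTC: 07:00-07:35, 07:55-09:05, 10:00-10:45, 14:30-15:55 (add 7h to convert from UTC-7).
Finn in UTC: 08:15-10:20, 10:25-11:30, 12:50-13:25, 15:15-16:20 (subtract 1h to convert from UTC+1).
Jamal ∩ Esperanza: 07:35-08:50, 15:05-15:45.
Jamal ∩ Esperanza ∩ Luca: 08:35-08:50, 15:05-15:45.
Jamal ∩ Esperanza ∩ Luca ∩ Lila: 08:35-08:50, 15:05-15:45.
Jamal ∩ Esperanza ∩ Luca ∩ Lila ∩ Finn: 08:35-08:50, 15:15-15:45.
Those are the intersection windows.
The longest is 15:15-15:45 at 30 minutes.

30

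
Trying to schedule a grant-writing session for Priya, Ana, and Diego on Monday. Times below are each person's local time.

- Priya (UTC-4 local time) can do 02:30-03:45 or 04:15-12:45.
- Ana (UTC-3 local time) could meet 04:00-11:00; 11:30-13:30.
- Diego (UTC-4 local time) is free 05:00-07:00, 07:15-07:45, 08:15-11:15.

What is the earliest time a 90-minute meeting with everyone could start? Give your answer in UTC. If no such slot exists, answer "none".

09:00

Priya in UTC: 06:30-07:45, 08:15-16:45 (add 4h to convert from UTC-4).
Ana in UTC: 07:00-14:00, 14:30-16:30 (add 3h to convert from UTC-3).
Diego in UTC: 09:00-11:00, 11:15-11:45, 12:15-15:15 (add 4h to convert from UTC-4).
Priya ∩ Ana: 07:00-07:45, 08:15-14:00, 14:30-16:30.
Priya ∩ Ana ∩ Diego: 09:00-11:00, 11:15-11:45, 12:15-14:00, 14:30-15:15.
Those are the intersection windows.
The first common window of at least 90 minutes is 09:00-11:00, so the earliest start is 09:00.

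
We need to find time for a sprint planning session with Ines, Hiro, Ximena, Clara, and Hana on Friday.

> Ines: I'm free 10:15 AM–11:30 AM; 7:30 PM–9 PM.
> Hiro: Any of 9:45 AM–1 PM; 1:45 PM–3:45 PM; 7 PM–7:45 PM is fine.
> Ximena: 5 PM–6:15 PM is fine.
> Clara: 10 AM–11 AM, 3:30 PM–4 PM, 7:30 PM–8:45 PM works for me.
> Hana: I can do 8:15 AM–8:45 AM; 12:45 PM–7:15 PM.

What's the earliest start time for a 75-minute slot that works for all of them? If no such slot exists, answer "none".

Ines ∩ Hiro: 10:15-11:30, 19:30-19:45.
Ines ∩ Hiro ∩ Ximena: ∅.
Ines ∩ Hiro ∩ Ximena ∩ Clara: ∅.
Ines ∩ Hiro ∩ Ximena ∩ Clara ∩ Hana: ∅.
There is no time when everyone is free.
No common window is at least 75 minutes long.

none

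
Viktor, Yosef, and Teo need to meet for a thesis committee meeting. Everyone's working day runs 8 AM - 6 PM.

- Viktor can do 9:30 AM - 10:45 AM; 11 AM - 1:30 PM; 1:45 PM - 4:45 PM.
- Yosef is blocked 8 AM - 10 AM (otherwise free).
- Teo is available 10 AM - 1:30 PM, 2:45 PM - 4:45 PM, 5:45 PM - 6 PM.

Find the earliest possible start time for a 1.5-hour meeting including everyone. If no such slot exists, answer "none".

Viktor free: 09:30-10:45, 11:00-13:30, 13:45-16:45.
Yosef free: 10:00-18:00 (invert busy blocks within the working day).
Teo free: 10:00-13:30, 14:45-16:45, 17:45-18:00.
Viktor ∩ Yosef: 10:00-10:45, 11:00-13:30, 13:45-16:45.
Viktor ∩ Yosef ∩ Teo: 10:00-10:45, 11:00-13:30, 14:45-16:45.
So the common availability across everyone is 10:00-10:45, 11:00-13:30, 14:45-16:45.
The first common window of at least 90 minutes is 11:00-13:30, so the earliest start is 11:00.

11:00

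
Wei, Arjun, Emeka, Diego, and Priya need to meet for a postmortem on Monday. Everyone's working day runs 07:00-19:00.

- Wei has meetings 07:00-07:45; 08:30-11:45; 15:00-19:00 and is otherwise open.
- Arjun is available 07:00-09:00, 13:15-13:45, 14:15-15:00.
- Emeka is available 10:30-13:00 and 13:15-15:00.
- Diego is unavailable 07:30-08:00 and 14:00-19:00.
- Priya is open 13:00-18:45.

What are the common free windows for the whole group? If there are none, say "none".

Wei free: 07:45-08:30, 11:45-15:00 (invert busy blocks within the working day).
Arjun free: 07:00-09:00, 13:15-13:45, 14:15-15:00.
Emeka free: 10:30-13:00, 13:15-15:00.
Diego free: 07:00-07:30, 08:00-14:00 (invert busy blocks within the working day).
Priya free: 13:00-18:45.
Wei ∩ Arjun: 07:45-08:30, 13:15-13:45, 14:15-15:00.
Wei ∩ Arjun ∩ Emeka: 13:15-13:45, 14:15-15:00.
Wei ∩ Arjun ∩ Emeka ∩ Diego: 13:15-13:45.
Wei ∩ Arjun ∩ Emeka ∩ Diego ∩ Priya: 13:15-13:45.

13:15-13:45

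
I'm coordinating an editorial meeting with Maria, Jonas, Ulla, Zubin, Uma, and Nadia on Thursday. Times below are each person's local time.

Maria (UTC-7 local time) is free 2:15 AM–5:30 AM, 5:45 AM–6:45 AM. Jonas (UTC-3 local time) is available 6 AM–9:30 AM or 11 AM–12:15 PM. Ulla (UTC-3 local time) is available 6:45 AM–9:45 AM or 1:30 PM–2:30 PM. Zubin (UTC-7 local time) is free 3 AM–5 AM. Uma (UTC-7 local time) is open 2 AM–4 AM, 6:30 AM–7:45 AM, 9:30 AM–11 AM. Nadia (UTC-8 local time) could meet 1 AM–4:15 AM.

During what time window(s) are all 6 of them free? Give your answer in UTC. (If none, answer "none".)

10:00-11:00

Maria in UTC: 09:15-12:30, 12:45-13:45 (add 7h to convert from UTC-7).
Jonas in UTC: 09:00-12:30, 14:00-15:15 (add 3h to convert from UTC-3).
Ulla in UTC: 09:45-12:45, 16:30-17:30 (add 3h to convert from UTC-3).
Zubin in UTC: 10:00-12:00 (add 7h to convert from UTC-7).
Uma in UTC: 09:00-11:00, 13:30-14:45, 16:30-18:00 (add 7h to convert from UTC-7).
Nadia in UTC: 09:00-12:15 (add 8h to convert from UTC-8).
Maria ∩ Jonas: 09:15-12:30.
Maria ∩ Jonas ∩ Ulla: 09:45-12:30.
Maria ∩ Jonas ∩ Ulla ∩ Zubin: 10:00-12:00.
Maria ∩ Jonas ∩ Ulla ∩ Zubin ∩ Uma: 10:00-11:00.
Maria ∩ Jonas ∩ Ulla ∩ Zubin ∩ Uma ∩ Nadia: 10:00-11:00.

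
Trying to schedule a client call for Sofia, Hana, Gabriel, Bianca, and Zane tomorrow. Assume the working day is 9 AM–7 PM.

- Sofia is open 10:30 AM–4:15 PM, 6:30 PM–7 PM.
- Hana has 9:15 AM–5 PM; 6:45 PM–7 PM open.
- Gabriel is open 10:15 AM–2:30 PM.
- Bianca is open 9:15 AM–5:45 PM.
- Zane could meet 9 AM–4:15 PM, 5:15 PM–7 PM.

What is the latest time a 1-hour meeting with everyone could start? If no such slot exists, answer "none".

13:30

Sofia ∩ Hana: 10:30-16:15, 18:45-19:00.
Sofia ∩ Hana ∩ Gabriel: 10:30-14:30.
Sofia ∩ Hana ∩ Gabriel ∩ Bianca: 10:30-14:30.
Sofia ∩ Hana ∩ Gabriel ∩ Bianca ∩ Zane: 10:30-14:30.
The last common window of at least 60 minutes is 10:30-14:30; a 60-minute meeting can start as late as 13:30 and still end by 14:30.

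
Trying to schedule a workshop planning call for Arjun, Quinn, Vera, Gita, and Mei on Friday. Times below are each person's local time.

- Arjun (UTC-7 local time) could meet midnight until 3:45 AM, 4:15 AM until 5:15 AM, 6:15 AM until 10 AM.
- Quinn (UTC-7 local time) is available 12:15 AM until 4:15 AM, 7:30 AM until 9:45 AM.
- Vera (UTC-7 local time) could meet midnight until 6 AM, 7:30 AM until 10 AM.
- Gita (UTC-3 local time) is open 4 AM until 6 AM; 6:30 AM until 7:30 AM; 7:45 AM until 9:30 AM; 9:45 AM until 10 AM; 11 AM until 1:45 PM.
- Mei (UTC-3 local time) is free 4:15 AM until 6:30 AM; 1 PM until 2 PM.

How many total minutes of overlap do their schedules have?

150

Arjun in UTC: 07:00-10:45, 11:15-12:15, 13:15-17:00 (add 7h to convert from UTC-7).
Quinn in UTC: 07:15-11:15, 14:30-16:45 (add 7h to convert from UTC-7).
Vera in UTC: 07:00-13:00, 14:30-17:00 (add 7h to convert from UTC-7).
Gita in UTC: 07:00-09:00, 09:30-10:30, 10:45-12:30, 12:45-13:00, 14:00-16:45 (add 3h to convert from UTC-3).
Mei in UTC: 07:15-09:30, 16:00-17:00 (add 3h to convert from UTC-3).
Arjun ∩ Quinn: 07:15-10:45, 14:30-16:45.
Arjun ∩ Quinn ∩ Vera: 07:15-10:45, 14:30-16:45.
Arjun ∩ Quinn ∩ Vera ∩ Gita: 07:15-09:00, 09:30-10:30, 14:30-16:45.
Arjun ∩ Quinn ∩ Vera ∩ Gita ∩ Mei: 07:15-09:00, 16:00-16:45.
Summing the common windows: 105 + 45 = 150 minutes.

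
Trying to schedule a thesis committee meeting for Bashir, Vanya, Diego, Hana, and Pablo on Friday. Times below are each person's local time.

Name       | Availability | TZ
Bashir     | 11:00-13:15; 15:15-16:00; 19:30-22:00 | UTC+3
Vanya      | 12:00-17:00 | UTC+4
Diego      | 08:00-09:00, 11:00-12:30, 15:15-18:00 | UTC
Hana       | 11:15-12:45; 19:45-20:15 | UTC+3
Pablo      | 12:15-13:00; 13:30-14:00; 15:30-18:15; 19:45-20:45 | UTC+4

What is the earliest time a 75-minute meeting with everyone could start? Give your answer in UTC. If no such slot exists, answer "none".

none

Bashir in UTC: 08:00-10:15, 12:15-13:00, 16:30-19:00 (subtract 3h to convert from UTC+3).
Vanya in UTC: 08:00-13:00 (subtract 4h to convert from UTC+4).
Diego in UTC: 08:00-09:00, 11:00-12:30, 15:15-18:00.
Hana in UTC: 08:15-09:45, 16:45-17:15 (subtract 3h to convert from UTC+3).
Pablo in UTC: 08:15-09:00, 09:30-10:00, 11:30-14:15, 15:45-16:45 (subtract 4h to convert from UTC+4).
Bashir ∩ Vanya: 08:00-10:15, 12:15-13:00.
Bashir ∩ Vanya ∩ Diego: 08:00-09:00, 12:15-12:30.
Bashir ∩ Vanya ∩ Diego ∩ Hana: 08:15-09:00.
Bashir ∩ Vanya ∩ Diego ∩ Hana ∩ Pablo: 08:15-09:00.
No common window is at least 75 minutes long.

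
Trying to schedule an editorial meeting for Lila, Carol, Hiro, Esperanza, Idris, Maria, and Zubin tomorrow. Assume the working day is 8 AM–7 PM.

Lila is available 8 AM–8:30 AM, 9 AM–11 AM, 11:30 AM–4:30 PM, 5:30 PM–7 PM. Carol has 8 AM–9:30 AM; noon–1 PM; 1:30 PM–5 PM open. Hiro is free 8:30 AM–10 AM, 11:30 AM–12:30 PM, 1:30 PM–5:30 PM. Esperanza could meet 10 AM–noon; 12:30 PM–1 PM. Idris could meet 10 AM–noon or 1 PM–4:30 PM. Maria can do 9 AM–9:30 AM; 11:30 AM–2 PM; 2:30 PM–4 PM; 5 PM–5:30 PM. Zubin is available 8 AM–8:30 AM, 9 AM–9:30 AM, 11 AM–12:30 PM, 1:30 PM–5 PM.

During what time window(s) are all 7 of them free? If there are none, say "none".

Lila ∩ Carol: 08:00-08:30, 09:00-09:30, 12:00-13:00, 13:30-16:30.
Lila ∩ Carol ∩ Hiro: 09:00-09:30, 12:00-12:30, 13:30-16:30.
Lila ∩ Carol ∩ Hiro ∩ Esperanza: ∅.
Lila ∩ Carol ∩ Hiro ∩ Esperanza ∩ Idris: ∅.
Lila ∩ Carol ∩ Hiro ∩ Esperanza ∩ Idris ∩ Maria: ∅.
Lila ∩ Carol ∩ Hiro ∩ Esperanza ∩ Idris ∩ Maria ∩ Zubin: ∅.
There is no time when everyone is free.

none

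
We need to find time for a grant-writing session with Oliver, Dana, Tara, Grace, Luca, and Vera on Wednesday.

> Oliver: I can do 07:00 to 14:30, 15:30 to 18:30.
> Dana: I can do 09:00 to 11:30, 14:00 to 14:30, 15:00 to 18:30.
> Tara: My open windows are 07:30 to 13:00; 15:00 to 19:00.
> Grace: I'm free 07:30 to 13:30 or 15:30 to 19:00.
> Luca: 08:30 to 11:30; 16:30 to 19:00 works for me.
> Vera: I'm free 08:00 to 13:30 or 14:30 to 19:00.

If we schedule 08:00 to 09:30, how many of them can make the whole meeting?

4

Oliver, Tara, Grace, and Vera can make the full 08:00-09:30 slot — that's 4.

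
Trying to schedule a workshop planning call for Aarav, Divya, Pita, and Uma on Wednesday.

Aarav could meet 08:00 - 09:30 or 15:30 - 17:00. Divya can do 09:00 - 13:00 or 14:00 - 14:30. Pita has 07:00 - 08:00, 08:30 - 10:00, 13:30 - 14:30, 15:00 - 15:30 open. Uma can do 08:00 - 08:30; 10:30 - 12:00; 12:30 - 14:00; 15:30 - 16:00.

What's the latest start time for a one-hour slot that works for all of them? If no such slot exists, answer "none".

none

Aarav ∩ Divya: 09:00-09:30.
Aarav ∩ Divya ∩ Pita: 09:00-09:30.
Aarav ∩ Divya ∩ Pita ∩ Uma: ∅.
There is no time when everyone is free.
No common window is at least 60 minutes long.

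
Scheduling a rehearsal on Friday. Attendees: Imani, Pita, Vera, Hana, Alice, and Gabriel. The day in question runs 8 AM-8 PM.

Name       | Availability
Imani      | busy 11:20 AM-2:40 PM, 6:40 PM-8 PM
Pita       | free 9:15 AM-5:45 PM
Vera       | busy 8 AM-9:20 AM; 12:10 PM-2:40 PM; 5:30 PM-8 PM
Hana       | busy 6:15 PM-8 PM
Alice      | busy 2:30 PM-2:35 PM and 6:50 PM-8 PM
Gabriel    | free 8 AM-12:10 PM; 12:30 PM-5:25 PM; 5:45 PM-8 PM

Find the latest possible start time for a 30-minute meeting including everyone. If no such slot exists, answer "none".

Imani free: 08:00-11:20, 14:40-18:40 (invert busy blocks within the working day).
Pita free: 09:15-17:45.
Vera free: 09:20-12:10, 14:40-17:30 (invert busy blocks within the working day).
Hana free: 08:00-18:15 (invert busy blocks within the working day).
Alice free: 08:00-14:30, 14:35-18:50 (invert busy blocks within the working day).
Gabriel free: 08:00-12:10, 12:30-17:25, 17:45-20:00.
Imani ∩ Pita: 09:15-11:20, 14:40-17:45.
Imani ∩ Pita ∩ Vera: 09:20-11:20, 14:40-17:30.
Imani ∩ Pita ∩ Vera ∩ Hana: 09:20-11:20, 14:40-17:30.
Imani ∩ Pita ∩ Vera ∩ Hana ∩ Alice: 09:20-11:20, 14:40-17:30.
Imani ∩ Pita ∩ Vera ∩ Hana ∩ Alice ∩ Gabriel: 09:20-11:20, 14:40-17:25.
The last common window of at least 30 minutes is 14:40-17:25; a 30-minute meeting can start as late as 16:55 and still end by 17:25.

16:55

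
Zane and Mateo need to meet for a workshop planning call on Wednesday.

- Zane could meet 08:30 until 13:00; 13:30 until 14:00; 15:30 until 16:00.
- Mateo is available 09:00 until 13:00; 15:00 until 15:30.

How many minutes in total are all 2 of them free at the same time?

Zane ∩ Mateo: 09:00-13:00.
That's a single block of 240 minutes.

240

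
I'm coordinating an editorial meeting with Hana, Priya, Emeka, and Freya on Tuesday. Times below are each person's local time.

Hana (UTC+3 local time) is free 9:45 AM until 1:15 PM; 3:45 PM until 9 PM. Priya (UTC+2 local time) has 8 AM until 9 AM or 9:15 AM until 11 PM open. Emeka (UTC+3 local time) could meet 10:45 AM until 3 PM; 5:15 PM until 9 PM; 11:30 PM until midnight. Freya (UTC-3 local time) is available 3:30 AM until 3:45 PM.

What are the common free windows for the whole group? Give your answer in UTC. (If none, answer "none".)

Hana in UTC: 06:45-10:15, 12:45-18:00 (subtract 3h to convert from UTC+3).
Priya in UTC: 06:00-07:00, 07:15-21:00 (subtract 2h to convert from UTC+2).
Emeka in UTC: 07:45-12:00, 14:15-18:00, 20:30-21:00 (subtract 3h to convert from UTC+3).
Freya in UTC: 06:30-18:45 (add 3h to convert from UTC-3).
Hana ∩ Priya: 06:45-07:00, 07:15-10:15, 12:45-18:00.
Hana ∩ Priya ∩ Emeka: 07:45-10:15, 14:15-18:00.
Hana ∩ Priya ∩ Emeka ∩ Freya: 07:45-10:15, 14:15-18:00.

07:45-10:15, 14:15-18:00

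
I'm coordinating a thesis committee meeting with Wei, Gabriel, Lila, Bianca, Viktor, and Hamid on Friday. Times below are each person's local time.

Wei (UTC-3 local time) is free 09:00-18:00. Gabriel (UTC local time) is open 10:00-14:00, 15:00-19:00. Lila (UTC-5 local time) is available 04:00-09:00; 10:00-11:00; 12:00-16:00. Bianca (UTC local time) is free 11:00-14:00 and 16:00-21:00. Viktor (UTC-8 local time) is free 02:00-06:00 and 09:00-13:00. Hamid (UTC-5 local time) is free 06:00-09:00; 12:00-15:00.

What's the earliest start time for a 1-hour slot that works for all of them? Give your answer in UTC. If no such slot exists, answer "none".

12:00

Wei in UTC: 12:00-21:00 (add 3h to convert from UTC-3).
Gabriel in UTC: 10:00-14:00, 15:00-19:00.
Lila in UTC: 09:00-14:00, 15:00-16:00, 17:00-21:00 (add 5h to convert from UTC-5).
Bianca in UTC: 11:00-14:00, 16:00-21:00.
Viktor in UTC: 10:00-14:00, 17:00-21:00 (add 8h to convert from UTC-8).
Hamid in UTC: 11:00-14:00, 17:00-20:00 (add 5h to convert from UTC-5).
Wei ∩ Gabriel: 12:00-14:00, 15:00-19:00.
Wei ∩ Gabriel ∩ Lila: 12:00-14:00, 15:00-16:00, 17:00-19:00.
Wei ∩ Gabriel ∩ Lila ∩ Bianca: 12:00-14:00, 17:00-19:00.
Wei ∩ Gabriel ∩ Lila ∩ Bianca ∩ Viktor: 12:00-14:00, 17:00-19:00.
Wei ∩ Gabriel ∩ Lila ∩ Bianca ∩ Viktor ∩ Hamid: 12:00-14:00, 17:00-19:00.
So the common availability across everyone is 12:00-14:00, 17:00-19:00.
The first common window of at least 60 minutes is 12:00-14:00, so the earliest start is 12:00.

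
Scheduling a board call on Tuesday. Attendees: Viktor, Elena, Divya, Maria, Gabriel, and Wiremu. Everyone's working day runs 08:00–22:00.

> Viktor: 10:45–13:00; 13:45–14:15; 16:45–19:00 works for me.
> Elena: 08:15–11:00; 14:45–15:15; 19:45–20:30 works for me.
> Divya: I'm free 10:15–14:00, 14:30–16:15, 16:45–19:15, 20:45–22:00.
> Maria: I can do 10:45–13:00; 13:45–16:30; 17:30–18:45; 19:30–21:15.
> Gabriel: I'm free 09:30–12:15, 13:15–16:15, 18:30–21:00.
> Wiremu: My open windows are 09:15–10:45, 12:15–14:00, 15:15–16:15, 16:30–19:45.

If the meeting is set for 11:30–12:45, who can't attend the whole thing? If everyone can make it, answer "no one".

Elena, Gabriel, Wiremu

Viktor: free for 11:30-12:45. Elena: not fully free for 11:30-12:45. Divya: free for 11:30-12:45. Maria: free for 11:30-12:45. Gabriel: not fully free for 11:30-12:45. Wiremu: not fully free for 11:30-12:45.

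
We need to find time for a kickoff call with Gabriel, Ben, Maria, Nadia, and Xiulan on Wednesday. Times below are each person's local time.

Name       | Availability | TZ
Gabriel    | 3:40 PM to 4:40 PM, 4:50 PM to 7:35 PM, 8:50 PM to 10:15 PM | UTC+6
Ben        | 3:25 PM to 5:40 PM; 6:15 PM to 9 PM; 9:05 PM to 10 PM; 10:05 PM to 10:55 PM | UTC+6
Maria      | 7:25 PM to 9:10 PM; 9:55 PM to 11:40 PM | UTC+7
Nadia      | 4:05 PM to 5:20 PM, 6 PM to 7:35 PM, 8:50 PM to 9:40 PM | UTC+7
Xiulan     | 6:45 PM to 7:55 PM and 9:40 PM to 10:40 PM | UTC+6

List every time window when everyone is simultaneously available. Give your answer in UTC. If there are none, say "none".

none

Gabriel in UTC: 09:40-10:40, 10:50-13:35, 14:50-16:15 (subtract 6h to convert from UTC+6).
Ben in UTC: 09:25-11:40, 12:15-15:00, 15:05-16:00, 16:05-16:55 (subtract 6h to convert from UTC+6).
Maria in UTC: 12:25-14:10, 14:55-16:40 (subtract 7h to convert from UTC+7).
Nadia in UTC: 09:05-10:20, 11:00-12:35, 13:50-14:40 (subtract 7h to convert from UTC+7).
Xiulan in UTC: 12:45-13:55, 15:40-16:40 (subtract 6h to convert from UTC+6).
Gabriel ∩ Ben: 09:40-10:40, 10:50-11:40, 12:15-13:35, 14:50-15:00, 15:05-16:00, 16:05-16:15.
Gabriel ∩ Ben ∩ Maria: 12:25-13:35, 14:55-15:00, 15:05-16:00, 16:05-16:15.
Gabriel ∩ Ben ∩ Maria ∩ Nadia: 12:25-12:35.
Gabriel ∩ Ben ∩ Maria ∩ Nadia ∩ Xiulan: ∅.
There is no time when everyone is free.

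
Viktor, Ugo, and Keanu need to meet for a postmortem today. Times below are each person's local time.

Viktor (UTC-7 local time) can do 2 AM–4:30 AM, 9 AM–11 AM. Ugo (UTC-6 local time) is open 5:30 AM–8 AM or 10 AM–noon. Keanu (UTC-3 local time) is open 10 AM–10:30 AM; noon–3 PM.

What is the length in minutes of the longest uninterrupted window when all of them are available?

120

Viktor in UTC: 09:00-11:30, 16:00-18:00 (add 7h to convert from UTC-7).
Ugo in UTC: 11:30-14:00, 16:00-18:00 (add 6h to convert from UTC-6).
Keanu in UTC: 13:00-13:30, 15:00-18:00 (add 3h to convert from UTC-3).
Viktor ∩ Ugo: 16:00-18:00.
Viktor ∩ Ugo ∩ Keanu: 16:00-18:00.
The longest is 16:00-18:00 at 120 minutes.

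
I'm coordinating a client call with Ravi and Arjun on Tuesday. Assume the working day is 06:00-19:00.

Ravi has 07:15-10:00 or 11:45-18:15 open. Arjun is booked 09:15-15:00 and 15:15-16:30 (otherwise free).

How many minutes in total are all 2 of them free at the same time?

240

Ravi free: 07:15-10:00, 11:45-18:15.
Arjun free: 06:00-09:15, 15:00-15:15, 16:30-19:00 (invert busy blocks within the working day).
Ravi ∩ Arjun: 07:15-09:15, 15:00-15:15, 16:30-18:15.
Those are the intersection windows.
Summing the common windows: 120 + 15 + 105 = 240 minutes.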